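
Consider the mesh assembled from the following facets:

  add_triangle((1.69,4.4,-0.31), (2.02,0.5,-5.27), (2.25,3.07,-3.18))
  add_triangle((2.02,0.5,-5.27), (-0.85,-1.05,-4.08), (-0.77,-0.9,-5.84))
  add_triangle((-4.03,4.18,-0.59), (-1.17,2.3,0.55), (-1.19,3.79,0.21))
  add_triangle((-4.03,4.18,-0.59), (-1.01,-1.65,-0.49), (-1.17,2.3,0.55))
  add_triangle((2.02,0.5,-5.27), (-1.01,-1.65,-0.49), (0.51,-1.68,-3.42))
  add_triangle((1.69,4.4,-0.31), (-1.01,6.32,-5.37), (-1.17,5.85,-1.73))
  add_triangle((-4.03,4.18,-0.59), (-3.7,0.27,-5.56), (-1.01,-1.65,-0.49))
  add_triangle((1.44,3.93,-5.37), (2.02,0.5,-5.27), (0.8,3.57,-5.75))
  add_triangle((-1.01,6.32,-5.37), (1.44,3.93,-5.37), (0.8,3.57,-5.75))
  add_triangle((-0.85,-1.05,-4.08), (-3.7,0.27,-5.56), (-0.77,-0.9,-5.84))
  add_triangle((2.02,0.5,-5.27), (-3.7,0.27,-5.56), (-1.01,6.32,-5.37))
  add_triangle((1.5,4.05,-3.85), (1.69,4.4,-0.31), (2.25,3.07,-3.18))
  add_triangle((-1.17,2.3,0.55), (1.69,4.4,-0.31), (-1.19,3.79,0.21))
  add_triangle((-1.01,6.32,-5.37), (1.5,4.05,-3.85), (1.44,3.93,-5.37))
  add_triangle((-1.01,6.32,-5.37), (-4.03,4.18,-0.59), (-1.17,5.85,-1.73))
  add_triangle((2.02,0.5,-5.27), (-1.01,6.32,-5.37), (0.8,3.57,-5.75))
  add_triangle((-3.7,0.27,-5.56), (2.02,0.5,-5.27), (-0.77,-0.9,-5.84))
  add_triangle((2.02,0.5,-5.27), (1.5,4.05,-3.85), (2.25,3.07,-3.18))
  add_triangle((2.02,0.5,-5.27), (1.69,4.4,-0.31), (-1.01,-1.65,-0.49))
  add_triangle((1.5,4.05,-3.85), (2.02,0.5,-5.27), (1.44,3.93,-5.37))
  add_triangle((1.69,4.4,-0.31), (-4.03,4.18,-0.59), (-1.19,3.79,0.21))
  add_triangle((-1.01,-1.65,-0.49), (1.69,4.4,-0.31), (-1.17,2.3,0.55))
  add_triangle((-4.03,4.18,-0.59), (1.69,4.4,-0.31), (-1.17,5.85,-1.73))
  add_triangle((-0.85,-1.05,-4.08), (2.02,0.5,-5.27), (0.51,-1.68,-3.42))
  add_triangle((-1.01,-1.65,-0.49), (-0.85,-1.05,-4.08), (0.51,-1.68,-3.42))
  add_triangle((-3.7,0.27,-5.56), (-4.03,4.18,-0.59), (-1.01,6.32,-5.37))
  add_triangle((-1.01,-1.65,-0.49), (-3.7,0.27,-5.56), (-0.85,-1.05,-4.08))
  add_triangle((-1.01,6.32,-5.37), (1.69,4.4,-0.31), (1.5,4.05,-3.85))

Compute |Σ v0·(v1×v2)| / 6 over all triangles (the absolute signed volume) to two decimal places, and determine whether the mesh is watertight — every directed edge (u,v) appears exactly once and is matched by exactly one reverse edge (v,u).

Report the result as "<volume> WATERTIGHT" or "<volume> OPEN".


Per-triangle v0·(v1×v2)/6:
  t1: -0.1379
  t2: +0.7145
  t3: +0.9578
  t4: +1.0572
  t5: -0.9155
  t6: +9.0181
  t7: +8.2727
  t8: +2.5755
  t9: +2.9862
  t10: +1.5587
  t11: +30.4537
  t12: +2.9200
  t13: +0.6632
  t14: +3.7026
  t15: +10.7427
  t16: +0.9856
  t17: +6.7669
  t18: +3.2780
  t19: -2.2570
  t20: +2.0741
  t21: +2.5447
  t22: -1.1094
  t23: +4.7058
  t24: +3.2389
  t25: +1.7606
  t26: +30.2852
  t27: +3.6839
  t28: +8.7851
Σ = +139.3121 → |volume| = 139.31

Directed edges: 84 total, each appears once with its reverse present → watertight.

139.31 WATERTIGHT


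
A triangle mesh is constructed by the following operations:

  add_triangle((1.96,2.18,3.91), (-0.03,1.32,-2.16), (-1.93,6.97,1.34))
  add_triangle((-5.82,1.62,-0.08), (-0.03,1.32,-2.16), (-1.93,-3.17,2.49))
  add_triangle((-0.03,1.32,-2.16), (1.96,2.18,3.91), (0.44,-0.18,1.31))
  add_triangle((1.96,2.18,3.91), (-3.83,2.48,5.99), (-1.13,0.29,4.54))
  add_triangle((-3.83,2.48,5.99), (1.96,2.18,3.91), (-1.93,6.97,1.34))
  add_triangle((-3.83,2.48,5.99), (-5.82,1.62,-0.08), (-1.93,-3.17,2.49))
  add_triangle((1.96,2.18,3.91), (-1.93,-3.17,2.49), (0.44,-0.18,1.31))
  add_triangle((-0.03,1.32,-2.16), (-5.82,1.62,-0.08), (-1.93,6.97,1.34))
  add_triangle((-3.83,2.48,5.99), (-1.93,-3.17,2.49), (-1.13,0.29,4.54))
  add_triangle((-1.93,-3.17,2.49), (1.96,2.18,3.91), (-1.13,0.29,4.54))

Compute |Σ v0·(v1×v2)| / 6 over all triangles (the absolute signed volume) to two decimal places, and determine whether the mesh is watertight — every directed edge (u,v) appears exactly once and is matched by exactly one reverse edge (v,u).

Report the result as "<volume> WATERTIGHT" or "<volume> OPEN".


105.70 OPEN

Per-triangle v0·(v1×v2)/6:
  t1: +8.5490
  t2: +4.5641
  t3: +0.2681
  t4: +8.0714
  t5: +29.1657
  t6: +25.1808
  t7: +1.2419
  t8: +15.2140
  t9: +7.9715
  t10: +5.4750
Σ = +105.7016 → |volume| = 105.70

Directed edges: 30 total; 6 unmatched, e.g. (-0.03,1.32,-2.16)→(-1.93,-3.17,2.49) → open.


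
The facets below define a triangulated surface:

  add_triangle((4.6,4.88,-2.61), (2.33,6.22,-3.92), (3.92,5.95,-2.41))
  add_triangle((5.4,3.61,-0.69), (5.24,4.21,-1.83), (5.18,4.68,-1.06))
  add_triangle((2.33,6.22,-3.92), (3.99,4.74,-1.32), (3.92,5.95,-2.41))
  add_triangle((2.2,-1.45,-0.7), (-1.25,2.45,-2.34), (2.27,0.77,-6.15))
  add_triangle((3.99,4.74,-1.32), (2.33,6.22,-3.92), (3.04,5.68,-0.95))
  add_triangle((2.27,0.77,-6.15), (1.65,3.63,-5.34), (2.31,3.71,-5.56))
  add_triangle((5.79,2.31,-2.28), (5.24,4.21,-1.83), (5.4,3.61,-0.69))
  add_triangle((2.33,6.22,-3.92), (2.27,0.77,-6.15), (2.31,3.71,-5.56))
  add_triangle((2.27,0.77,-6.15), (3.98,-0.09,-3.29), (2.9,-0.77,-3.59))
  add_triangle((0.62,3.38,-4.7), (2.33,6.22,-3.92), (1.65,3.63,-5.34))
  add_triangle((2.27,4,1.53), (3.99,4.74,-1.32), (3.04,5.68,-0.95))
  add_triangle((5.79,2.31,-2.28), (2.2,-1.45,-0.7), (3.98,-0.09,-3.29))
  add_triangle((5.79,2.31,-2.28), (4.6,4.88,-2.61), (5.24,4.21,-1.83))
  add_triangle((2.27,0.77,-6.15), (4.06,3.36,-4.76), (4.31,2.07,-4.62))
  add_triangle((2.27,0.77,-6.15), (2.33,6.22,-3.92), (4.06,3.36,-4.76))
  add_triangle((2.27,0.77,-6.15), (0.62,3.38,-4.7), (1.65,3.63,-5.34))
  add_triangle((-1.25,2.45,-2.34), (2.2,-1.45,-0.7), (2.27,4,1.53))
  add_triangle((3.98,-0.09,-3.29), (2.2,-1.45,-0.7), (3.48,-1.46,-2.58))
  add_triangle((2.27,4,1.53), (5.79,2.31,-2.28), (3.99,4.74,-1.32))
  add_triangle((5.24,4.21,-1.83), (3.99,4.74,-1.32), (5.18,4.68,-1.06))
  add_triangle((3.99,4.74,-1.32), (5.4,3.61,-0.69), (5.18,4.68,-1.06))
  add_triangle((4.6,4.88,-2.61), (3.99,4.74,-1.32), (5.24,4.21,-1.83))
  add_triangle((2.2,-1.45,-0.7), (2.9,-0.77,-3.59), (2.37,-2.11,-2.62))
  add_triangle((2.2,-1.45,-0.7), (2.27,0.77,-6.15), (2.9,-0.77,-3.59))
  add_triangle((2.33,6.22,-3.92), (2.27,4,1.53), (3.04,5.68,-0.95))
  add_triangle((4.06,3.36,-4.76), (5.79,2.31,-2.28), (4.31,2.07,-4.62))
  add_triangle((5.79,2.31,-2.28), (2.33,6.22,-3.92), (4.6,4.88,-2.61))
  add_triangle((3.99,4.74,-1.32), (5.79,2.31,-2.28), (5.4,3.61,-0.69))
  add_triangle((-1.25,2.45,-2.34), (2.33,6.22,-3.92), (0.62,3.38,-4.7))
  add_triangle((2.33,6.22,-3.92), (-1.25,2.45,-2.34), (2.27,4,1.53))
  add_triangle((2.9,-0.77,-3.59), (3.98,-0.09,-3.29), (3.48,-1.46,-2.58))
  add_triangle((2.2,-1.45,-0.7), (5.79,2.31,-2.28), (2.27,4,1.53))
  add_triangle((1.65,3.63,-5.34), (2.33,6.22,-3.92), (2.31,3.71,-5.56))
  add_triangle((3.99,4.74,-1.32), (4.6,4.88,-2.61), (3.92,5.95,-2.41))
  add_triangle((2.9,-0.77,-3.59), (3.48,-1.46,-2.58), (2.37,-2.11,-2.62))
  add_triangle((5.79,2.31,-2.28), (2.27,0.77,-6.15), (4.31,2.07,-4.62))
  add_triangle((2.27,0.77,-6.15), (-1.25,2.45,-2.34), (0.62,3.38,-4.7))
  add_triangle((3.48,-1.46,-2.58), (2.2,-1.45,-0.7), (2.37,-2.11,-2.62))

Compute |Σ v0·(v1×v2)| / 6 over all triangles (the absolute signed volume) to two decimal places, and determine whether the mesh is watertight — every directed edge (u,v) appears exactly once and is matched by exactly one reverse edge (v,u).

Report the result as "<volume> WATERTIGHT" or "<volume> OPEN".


Per-triangle v0·(v1×v2)/6:
  t1: +3.0341
  t2: +1.0178
  t3: -0.1528
  t4: -0.9615
  t5: +4.4599
  t6: +1.7742
  t7: +2.6100
  t8: +1.2144
  t9: +2.6467
  t10: +2.8177
  t11: +3.0894
  t12: +4.1390
  t13: +2.3192
  t14: +3.8585
  t15: +11.0226
  t16: +2.4654
  t17: -6.8601
  t18: +0.7494
  t19: +6.6136
  t20: +0.9704
  t21: -0.1448
  t22: +1.4206
  t23: -1.3168
  t24: +0.0552
  t25: +1.7276
  t26: +3.8391
  t27: +4.7448
  t28: -4.0110
  t29: +5.2419
  t30: +8.4667
  t31: +1.2315
  t32: +5.9413
  t33: +1.9425
  t34: +1.3686
  t35: +1.1554
  t36: +2.1602
  t37: +3.5833
  t38: +0.8662
Σ = +85.1003 → |volume| = 85.10

Directed edges: 114 total; 6 unmatched, e.g. (2.27,0.77,-6.15)→(3.98,-0.09,-3.29) → open.

85.10 OPEN


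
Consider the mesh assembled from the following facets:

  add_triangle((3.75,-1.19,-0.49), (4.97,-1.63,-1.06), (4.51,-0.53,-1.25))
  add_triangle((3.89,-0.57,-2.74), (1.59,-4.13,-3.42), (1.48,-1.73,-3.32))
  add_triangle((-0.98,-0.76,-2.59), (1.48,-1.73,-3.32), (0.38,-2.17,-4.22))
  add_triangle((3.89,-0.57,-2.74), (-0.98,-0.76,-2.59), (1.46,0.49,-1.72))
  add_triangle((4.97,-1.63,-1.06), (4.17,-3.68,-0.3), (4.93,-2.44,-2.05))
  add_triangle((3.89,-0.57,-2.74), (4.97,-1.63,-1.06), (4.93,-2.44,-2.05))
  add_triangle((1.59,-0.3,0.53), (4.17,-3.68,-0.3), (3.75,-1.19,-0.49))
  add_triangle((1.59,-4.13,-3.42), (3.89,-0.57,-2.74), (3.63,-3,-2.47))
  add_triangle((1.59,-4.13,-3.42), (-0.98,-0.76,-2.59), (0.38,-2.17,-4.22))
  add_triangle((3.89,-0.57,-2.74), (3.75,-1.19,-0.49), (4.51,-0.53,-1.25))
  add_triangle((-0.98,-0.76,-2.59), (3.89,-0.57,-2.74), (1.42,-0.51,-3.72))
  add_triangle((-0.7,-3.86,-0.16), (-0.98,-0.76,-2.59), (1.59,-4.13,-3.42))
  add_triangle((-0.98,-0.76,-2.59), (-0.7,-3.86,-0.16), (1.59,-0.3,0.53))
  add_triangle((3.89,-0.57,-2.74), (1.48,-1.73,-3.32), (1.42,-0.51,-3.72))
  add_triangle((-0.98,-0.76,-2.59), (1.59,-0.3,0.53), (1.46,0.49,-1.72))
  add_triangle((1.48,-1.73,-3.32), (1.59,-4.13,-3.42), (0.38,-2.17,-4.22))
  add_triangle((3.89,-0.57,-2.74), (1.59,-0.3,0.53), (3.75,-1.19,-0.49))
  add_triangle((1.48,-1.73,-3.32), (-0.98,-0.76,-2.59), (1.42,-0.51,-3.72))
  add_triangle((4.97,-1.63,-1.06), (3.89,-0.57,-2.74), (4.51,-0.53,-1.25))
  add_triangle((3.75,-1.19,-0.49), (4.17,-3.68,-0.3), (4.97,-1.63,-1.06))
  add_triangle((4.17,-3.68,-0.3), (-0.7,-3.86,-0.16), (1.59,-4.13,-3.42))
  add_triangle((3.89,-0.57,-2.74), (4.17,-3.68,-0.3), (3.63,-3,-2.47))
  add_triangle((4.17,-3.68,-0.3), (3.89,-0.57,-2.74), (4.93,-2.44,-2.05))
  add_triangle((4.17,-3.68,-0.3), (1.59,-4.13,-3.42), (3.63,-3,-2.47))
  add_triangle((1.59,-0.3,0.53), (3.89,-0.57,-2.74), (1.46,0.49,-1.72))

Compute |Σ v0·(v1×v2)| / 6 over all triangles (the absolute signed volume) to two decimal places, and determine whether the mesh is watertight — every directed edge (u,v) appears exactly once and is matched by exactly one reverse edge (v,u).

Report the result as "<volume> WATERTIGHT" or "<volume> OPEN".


Per-triangle v0·(v1×v2)/6:
  t1: +0.2531
  t2: +3.4979
  t3: +0.4555
  t4: +1.9022
  t5: +2.3144
  t6: +1.8863
  t7: +1.1180
  t8: +3.8999
  t9: +1.5079
  t10: -0.9826
  t11: -0.9512
  t12: +5.6101
  t13: -2.4127
  t14: +2.2223
  t15: -1.0117
  t16: +1.9493
  t17: +0.5917
  t18: +1.6094
  t19: +1.3335
  t20: +0.6129
  t21: +9.8885
  t22: +4.0471
  t23: -0.1063
  t24: +4.6535
  t25: +0.7230
Σ = +44.6120 → |volume| = 44.61

Directed edges: 75 total; 3 unmatched, e.g. (1.59,-0.3,0.53)→(4.17,-3.68,-0.3) → open.

44.61 OPEN


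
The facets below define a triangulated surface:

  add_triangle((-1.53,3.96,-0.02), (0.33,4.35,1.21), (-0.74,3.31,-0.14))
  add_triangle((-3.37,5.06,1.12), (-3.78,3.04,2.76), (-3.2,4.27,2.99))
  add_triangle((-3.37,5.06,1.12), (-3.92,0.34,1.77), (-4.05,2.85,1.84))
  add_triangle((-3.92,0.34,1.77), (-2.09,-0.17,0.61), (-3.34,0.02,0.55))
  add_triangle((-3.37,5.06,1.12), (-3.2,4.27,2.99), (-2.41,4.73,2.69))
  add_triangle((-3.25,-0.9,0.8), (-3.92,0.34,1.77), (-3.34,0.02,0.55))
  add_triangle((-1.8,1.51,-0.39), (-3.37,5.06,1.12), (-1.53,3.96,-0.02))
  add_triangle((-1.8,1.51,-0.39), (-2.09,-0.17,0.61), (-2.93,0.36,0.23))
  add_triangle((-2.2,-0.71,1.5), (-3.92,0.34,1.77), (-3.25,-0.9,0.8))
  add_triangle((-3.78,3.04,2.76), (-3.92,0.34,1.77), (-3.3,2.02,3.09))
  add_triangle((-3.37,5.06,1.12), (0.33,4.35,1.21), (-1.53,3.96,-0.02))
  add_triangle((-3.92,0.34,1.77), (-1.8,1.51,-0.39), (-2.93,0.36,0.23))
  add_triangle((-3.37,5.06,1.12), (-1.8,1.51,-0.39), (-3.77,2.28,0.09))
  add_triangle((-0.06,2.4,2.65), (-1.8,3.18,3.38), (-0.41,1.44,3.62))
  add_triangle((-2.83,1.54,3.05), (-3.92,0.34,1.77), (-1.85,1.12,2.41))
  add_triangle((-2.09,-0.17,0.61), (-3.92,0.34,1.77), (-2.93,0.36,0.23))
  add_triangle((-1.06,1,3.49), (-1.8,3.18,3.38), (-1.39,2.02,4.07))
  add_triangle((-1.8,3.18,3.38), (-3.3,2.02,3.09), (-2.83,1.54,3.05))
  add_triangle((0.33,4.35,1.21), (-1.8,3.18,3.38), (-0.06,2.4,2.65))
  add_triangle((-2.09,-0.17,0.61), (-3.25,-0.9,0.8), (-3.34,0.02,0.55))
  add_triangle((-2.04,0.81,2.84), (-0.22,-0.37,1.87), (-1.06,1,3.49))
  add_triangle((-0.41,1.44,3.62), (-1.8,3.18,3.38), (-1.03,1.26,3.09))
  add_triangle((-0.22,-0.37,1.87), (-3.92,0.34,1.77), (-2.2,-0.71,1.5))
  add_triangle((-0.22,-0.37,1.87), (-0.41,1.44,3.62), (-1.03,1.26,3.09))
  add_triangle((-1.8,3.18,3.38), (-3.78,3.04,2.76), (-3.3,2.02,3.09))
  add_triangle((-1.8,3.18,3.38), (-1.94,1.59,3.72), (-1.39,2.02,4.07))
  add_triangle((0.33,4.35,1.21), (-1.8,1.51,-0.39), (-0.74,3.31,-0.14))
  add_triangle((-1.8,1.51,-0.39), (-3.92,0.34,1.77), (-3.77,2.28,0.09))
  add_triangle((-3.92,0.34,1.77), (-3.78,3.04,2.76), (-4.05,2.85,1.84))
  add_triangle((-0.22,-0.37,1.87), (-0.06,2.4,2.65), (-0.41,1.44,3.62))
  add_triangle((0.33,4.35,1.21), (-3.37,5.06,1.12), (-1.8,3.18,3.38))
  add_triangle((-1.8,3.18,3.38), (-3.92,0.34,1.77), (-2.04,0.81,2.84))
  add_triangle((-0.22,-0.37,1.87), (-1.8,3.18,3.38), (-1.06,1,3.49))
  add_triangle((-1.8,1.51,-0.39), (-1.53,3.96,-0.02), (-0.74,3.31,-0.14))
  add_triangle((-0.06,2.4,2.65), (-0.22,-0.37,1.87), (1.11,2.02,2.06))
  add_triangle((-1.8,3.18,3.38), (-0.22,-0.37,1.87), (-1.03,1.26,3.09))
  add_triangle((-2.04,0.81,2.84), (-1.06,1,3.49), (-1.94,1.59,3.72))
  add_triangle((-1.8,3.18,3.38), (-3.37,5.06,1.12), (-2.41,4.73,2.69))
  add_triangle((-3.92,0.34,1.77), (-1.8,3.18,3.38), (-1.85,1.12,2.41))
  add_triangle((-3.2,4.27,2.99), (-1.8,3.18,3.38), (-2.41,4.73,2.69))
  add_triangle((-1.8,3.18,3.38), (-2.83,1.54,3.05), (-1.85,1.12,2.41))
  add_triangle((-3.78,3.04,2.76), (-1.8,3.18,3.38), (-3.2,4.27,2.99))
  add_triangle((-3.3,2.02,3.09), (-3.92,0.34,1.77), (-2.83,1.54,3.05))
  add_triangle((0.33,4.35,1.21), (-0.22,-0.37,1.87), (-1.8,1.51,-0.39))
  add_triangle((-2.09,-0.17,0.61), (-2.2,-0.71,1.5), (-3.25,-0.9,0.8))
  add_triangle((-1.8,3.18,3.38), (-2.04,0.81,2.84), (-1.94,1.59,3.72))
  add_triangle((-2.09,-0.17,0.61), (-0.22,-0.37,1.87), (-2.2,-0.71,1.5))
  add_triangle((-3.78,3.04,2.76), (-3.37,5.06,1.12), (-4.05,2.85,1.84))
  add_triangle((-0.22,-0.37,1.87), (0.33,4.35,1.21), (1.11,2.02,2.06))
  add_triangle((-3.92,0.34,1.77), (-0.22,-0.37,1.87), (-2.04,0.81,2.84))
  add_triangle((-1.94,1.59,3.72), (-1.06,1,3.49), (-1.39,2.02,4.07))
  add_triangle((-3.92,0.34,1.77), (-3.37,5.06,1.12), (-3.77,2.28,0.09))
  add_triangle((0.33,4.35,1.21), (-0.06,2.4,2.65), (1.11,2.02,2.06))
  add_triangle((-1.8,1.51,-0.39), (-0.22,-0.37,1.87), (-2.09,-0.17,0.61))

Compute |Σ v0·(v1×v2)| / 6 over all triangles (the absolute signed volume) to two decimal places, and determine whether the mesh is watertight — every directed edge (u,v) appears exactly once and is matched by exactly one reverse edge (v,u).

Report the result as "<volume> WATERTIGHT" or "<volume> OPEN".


Per-triangle v0·(v1×v2)/6:
  t1: +0.6018
  t2: +2.4002
  t3: +0.6909
  t4: -0.1611
  t5: +1.7700
  t6: +0.6222
  t7: +1.2769
  t8: -0.1699
  t9: +0.7840
  t10: +1.6420
  t11: +2.6707
  t12: +0.8836
  t13: +1.0974
  t14: +1.4167
  t15: +0.2208
  t16: +0.2739
  t17: -0.1862
  t18: +0.6365
  t19: +2.4958
  t20: -0.1092
  t21: +0.6211
  t22: +0.7267
  t23: +0.9133
  t24: +0.4572
  t25: +1.5677
  t26: +0.7946
  t27: -0.8903
  t28: +0.1086
  t29: +1.6993
  t30: +0.1547
  t31: +7.2169
  t32: +2.7291
  t33: +0.0401
  t34: +0.2350
  t35: +1.0421
  t36: +0.0185
  t37: +0.3607
  t38: -1.2301
  t39: -1.5015
  t40: +1.1895
  t41: +0.3550
  t42: +1.4945
  t43: +0.6542
  t44: -2.8512
  t45: -0.2174
  t46: +0.6107
  t47: -0.2288
  t48: +1.9976
  t49: -1.5770
  t50: +1.2201
  t51: +0.3554
  t52: +4.5096
  t53: +1.6380
  t54: -0.9296
Σ = +42.1415 → |volume| = 42.14

Directed edges: 162 total, each appears once with its reverse present → watertight.

42.14 WATERTIGHT


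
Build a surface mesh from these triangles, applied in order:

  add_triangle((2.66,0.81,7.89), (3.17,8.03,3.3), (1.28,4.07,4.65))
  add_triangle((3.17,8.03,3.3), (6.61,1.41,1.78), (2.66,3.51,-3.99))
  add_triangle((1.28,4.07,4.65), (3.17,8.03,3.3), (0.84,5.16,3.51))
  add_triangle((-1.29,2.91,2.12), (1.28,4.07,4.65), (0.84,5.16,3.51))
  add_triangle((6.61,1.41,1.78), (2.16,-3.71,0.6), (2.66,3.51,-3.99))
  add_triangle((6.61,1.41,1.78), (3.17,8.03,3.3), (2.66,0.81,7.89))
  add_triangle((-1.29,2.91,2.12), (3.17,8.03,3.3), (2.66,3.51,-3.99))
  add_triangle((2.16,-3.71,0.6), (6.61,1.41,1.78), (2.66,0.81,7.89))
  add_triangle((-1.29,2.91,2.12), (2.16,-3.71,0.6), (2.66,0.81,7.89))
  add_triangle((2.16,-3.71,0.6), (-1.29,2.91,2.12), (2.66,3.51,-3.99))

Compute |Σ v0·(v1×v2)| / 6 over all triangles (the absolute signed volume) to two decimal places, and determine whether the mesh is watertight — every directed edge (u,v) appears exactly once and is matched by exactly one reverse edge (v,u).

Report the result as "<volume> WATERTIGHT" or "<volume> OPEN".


188.55 OPEN

Per-triangle v0·(v1×v2)/6:
  t1: +12.6296
  t2: +46.0583
  t3: +4.1623
  t4: +2.9284
  t5: +21.5650
  t6: +57.4634
  t7: +16.1549
  t8: +32.9665
  t9: +3.0115
  t10: -8.3899
Σ = +188.5501 → |volume| = 188.55

Directed edges: 30 total; 6 unmatched, e.g. (1.28,4.07,4.65)→(2.66,0.81,7.89) → open.


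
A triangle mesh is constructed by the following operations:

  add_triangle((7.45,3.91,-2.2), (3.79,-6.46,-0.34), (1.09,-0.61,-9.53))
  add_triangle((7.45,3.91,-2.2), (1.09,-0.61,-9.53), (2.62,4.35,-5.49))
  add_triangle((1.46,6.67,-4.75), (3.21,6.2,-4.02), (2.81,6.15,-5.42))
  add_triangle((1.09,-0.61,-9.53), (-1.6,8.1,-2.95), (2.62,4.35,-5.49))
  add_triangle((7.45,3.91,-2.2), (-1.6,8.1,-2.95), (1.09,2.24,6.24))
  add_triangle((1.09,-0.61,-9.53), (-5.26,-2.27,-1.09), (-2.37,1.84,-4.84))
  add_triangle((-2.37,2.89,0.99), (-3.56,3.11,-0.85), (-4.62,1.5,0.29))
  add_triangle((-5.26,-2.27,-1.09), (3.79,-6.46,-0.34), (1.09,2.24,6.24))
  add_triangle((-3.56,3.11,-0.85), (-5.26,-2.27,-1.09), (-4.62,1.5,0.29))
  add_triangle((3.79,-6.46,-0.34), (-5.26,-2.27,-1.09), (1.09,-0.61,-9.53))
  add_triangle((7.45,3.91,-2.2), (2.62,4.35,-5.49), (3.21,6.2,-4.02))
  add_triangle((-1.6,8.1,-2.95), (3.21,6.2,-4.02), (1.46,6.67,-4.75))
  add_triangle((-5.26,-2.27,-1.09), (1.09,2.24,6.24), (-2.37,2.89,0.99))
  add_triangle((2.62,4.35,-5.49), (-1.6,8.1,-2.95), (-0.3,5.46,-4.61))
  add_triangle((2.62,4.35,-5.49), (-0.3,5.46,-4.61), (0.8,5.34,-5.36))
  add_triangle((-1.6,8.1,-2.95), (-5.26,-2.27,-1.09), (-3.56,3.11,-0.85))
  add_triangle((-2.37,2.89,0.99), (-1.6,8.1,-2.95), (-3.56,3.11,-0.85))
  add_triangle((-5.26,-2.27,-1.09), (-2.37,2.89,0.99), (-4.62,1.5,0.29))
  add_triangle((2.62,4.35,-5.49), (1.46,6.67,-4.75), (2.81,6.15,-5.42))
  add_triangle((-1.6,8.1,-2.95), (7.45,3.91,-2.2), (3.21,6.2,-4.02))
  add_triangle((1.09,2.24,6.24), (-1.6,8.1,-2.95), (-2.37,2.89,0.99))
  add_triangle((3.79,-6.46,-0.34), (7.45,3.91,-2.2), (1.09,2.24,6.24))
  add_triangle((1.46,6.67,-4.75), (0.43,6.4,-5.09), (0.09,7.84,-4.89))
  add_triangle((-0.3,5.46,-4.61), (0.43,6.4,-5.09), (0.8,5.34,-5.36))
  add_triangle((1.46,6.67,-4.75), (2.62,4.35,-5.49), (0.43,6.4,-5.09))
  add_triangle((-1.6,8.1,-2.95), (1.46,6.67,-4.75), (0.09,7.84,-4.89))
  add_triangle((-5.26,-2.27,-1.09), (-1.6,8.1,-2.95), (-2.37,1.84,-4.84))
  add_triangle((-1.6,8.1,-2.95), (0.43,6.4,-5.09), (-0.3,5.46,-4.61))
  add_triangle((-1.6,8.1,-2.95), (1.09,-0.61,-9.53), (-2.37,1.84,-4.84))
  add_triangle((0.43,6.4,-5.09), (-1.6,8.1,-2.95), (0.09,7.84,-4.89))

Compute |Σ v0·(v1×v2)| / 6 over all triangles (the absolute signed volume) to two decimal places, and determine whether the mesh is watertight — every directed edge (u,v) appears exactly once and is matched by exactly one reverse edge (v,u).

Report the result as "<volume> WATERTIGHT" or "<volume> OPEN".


638.59 OPEN

Per-triangle v0·(v1×v2)/6:
  t1: +97.7459
  t2: +40.9360
  t3: +2.7861
  t4: +40.6939
  t5: +79.9260
  t6: +28.6035
  t7: +3.0186
  t8: +40.9373
  t9: +5.4248
  t10: +68.1730
  t11: +15.0940
  t12: +7.2874
  t13: +18.3320
  t14: -8.2082
  t15: -0.4068
  t16: +9.8004
  t17: +7.4359
  t18: +0.2578
  t19: +1.9639
  t20: +14.9125
  t21: +21.3630
  t22: +70.4543
  t23: +1.7104
  t24: +0.9176
  t25: +3.5688
  t26: +2.4954
  t27: +26.9424
  t28: +3.0959
  t29: +31.8747
  t30: +1.4500
Σ = +638.5866 → |volume| = 638.59

Directed edges: 90 total; 6 unmatched, e.g. (3.21,6.2,-4.02)→(2.81,6.15,-5.42) → open.


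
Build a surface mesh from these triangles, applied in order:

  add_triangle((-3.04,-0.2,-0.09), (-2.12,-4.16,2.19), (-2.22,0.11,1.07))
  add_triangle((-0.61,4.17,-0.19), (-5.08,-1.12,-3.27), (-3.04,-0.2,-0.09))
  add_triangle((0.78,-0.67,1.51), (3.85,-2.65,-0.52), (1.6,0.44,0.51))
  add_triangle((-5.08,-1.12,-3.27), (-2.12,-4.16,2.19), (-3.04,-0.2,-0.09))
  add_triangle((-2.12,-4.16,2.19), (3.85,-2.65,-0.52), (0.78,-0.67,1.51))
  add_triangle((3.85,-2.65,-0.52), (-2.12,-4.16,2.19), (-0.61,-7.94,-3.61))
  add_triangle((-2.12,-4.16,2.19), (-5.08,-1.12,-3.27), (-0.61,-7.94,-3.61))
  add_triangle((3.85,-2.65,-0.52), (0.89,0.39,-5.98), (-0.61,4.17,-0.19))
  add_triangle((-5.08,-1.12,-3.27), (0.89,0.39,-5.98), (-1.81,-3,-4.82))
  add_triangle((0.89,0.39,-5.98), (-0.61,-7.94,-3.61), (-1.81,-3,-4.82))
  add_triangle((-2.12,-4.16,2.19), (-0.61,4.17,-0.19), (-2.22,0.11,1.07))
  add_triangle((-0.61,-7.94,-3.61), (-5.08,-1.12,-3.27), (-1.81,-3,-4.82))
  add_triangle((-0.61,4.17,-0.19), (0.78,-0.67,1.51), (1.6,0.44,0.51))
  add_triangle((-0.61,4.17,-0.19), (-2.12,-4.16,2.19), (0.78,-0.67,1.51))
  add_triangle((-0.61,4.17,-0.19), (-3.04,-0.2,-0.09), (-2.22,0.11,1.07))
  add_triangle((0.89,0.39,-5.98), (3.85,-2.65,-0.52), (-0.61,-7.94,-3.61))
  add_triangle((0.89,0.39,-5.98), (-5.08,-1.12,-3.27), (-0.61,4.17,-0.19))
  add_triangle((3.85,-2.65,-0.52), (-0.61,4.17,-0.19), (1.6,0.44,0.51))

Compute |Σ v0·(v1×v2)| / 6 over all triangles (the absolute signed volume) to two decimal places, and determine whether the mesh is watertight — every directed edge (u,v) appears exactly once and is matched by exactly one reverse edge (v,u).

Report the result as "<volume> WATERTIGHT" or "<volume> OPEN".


212.23 WATERTIGHT

Per-triangle v0·(v1×v2)/6:
  t1: +2.6058
  t2: +6.7230
  t3: +1.6596
  t4: +7.2517
  t5: +5.6618
  t6: +23.5252
  t7: +33.5502
  t8: +13.9254
  t9: +15.0300
  t10: +16.8036
  t11: +1.0256
  t12: +17.0690
  t13: +1.4601
  t14: +3.7538
  t15: +2.4450
  t16: +33.8088
  t17: +23.9151
  t18: +2.0166
Σ = +212.2302 → |volume| = 212.23

Directed edges: 54 total, each appears once with its reverse present → watertight.


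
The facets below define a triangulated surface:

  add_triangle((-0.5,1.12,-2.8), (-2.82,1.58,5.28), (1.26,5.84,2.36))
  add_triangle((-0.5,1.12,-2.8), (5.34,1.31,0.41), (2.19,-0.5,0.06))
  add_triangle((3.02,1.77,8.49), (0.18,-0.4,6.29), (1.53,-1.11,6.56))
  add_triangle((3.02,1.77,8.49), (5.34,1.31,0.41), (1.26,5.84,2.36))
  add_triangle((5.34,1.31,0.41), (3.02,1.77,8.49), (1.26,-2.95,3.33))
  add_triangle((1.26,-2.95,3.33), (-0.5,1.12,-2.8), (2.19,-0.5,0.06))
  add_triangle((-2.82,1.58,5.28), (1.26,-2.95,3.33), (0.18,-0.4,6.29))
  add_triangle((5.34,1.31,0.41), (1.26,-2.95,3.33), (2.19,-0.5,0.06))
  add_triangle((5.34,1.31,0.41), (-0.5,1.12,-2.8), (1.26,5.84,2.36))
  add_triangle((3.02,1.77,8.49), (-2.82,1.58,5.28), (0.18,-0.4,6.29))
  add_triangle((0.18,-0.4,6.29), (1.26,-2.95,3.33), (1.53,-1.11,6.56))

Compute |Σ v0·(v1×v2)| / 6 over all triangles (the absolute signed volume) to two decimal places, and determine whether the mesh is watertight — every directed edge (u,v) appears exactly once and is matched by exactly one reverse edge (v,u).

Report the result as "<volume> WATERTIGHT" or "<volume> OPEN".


129.65 OPEN

Per-triangle v0·(v1×v2)/6:
  t1: +13.3575
  t2: +2.6690
  t3: +5.2674
  t4: +38.5776
  t5: +26.9150
  t6: +1.4977
  t7: +6.1896
  t8: +3.2985
  t9: +16.0971
  t10: +12.7720
  t11: +3.0072
Σ = +129.6486 → |volume| = 129.65

Directed edges: 33 total; 9 unmatched, e.g. (-0.5,1.12,-2.8)→(-2.82,1.58,5.28) → open.


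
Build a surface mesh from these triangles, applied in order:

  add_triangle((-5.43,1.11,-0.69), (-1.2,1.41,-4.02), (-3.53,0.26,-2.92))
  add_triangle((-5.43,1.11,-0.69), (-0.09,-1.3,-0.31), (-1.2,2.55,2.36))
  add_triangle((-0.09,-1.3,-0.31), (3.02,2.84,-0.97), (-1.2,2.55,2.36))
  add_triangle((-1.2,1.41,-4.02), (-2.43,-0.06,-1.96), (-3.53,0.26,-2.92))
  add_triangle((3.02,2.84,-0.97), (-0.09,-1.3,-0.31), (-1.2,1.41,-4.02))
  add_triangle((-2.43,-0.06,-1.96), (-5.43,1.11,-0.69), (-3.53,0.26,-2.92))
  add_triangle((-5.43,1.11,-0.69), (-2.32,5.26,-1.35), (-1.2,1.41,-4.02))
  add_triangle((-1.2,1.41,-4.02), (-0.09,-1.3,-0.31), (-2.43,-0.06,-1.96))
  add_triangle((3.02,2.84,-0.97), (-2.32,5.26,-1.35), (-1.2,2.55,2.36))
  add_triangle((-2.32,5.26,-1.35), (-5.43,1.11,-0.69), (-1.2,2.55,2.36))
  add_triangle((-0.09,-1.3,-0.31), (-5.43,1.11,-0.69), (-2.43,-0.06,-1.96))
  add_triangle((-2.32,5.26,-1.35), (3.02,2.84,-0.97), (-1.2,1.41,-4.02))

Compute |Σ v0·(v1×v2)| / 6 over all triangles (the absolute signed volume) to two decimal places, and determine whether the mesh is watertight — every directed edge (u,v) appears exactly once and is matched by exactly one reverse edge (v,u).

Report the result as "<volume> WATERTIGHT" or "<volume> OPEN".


Per-triangle v0·(v1×v2)/6:
  t1: +4.2207
  t2: +2.3750
  t3: +0.5804
  t4: +0.3867
  t5: +3.1280
  t6: +0.5554
  t7: +15.6384
  t8: +1.7426
  t9: +11.2753
  t10: +13.0827
  t11: +1.8197
  t12: +13.8243
Σ = +68.6292 → |volume| = 68.63

Directed edges: 36 total, each appears once with its reverse present → watertight.

68.63 WATERTIGHT


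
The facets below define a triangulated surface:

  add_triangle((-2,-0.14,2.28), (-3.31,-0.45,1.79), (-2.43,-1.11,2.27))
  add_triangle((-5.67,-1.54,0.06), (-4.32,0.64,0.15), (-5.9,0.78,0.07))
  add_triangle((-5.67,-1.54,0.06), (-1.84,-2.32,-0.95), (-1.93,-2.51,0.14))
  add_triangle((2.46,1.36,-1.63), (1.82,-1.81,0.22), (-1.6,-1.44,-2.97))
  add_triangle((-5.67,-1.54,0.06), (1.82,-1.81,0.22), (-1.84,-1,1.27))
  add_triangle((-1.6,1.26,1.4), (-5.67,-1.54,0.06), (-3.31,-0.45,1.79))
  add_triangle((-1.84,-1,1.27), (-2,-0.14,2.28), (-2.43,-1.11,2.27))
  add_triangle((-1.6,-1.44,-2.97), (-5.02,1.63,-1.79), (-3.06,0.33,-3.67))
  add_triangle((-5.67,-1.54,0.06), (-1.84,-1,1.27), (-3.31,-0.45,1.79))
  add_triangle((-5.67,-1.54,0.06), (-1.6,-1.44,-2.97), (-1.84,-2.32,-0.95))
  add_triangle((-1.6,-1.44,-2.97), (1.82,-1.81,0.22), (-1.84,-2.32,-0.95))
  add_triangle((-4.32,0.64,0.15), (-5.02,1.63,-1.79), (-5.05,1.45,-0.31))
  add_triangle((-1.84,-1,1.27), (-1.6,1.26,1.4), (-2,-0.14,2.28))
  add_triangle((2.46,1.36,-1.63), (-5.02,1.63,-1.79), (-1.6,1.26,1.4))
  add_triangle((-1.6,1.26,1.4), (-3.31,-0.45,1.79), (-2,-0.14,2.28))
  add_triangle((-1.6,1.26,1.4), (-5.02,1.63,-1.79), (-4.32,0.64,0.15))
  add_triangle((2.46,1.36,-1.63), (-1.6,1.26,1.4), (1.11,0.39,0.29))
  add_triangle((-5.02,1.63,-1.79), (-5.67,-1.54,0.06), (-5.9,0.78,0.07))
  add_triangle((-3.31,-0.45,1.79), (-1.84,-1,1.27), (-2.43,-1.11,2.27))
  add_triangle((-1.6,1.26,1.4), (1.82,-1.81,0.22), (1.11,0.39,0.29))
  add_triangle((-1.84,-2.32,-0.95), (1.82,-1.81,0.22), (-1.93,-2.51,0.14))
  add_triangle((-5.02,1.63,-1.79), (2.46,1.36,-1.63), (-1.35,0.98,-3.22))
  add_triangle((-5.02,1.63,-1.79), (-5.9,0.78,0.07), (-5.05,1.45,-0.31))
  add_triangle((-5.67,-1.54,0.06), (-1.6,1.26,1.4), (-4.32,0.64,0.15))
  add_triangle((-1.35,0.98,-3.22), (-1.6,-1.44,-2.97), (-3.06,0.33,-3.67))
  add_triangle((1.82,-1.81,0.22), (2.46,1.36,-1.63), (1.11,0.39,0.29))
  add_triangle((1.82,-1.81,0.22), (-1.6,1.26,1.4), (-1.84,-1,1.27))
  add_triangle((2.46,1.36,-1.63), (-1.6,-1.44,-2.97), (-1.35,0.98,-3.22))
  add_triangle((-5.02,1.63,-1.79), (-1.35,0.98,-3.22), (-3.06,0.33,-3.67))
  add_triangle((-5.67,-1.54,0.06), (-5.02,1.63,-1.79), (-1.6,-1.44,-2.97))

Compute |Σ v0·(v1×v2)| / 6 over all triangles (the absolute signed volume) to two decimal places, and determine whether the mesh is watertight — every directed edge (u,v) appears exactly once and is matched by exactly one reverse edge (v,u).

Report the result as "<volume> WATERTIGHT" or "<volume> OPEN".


66.36 OPEN

Per-triangle v0·(v1×v2)/6:
  t1: +0.5850
  t2: +0.2218
  t3: +2.0250
  t4: +4.9781
  t5: +2.6100
  t6: +2.2235
  t7: -0.1140
  t8: +2.8958
  t9: +1.3603
  t10: +4.2168
  t11: +2.8262
  t12: -0.6829
  t13: -0.5016
  t14: +5.1124
  t15: +0.9379
  t16: +2.3047
  t17: +0.9328
  t18: +4.1711
  t19: +0.2772
  t20: +0.7377
  t21: +1.4475
  t22: +3.8102
  t23: +1.0714
  t24: +2.2030
  t25: +1.7638
  t26: +1.0533
  t27: +1.2178
  t28: +3.7896
  t29: +2.6892
  t30: +10.2007
Σ = +66.3642 → |volume| = 66.36

Directed edges: 90 total; 6 unmatched, e.g. (-4.32,0.64,0.15)→(-5.9,0.78,0.07) → open.


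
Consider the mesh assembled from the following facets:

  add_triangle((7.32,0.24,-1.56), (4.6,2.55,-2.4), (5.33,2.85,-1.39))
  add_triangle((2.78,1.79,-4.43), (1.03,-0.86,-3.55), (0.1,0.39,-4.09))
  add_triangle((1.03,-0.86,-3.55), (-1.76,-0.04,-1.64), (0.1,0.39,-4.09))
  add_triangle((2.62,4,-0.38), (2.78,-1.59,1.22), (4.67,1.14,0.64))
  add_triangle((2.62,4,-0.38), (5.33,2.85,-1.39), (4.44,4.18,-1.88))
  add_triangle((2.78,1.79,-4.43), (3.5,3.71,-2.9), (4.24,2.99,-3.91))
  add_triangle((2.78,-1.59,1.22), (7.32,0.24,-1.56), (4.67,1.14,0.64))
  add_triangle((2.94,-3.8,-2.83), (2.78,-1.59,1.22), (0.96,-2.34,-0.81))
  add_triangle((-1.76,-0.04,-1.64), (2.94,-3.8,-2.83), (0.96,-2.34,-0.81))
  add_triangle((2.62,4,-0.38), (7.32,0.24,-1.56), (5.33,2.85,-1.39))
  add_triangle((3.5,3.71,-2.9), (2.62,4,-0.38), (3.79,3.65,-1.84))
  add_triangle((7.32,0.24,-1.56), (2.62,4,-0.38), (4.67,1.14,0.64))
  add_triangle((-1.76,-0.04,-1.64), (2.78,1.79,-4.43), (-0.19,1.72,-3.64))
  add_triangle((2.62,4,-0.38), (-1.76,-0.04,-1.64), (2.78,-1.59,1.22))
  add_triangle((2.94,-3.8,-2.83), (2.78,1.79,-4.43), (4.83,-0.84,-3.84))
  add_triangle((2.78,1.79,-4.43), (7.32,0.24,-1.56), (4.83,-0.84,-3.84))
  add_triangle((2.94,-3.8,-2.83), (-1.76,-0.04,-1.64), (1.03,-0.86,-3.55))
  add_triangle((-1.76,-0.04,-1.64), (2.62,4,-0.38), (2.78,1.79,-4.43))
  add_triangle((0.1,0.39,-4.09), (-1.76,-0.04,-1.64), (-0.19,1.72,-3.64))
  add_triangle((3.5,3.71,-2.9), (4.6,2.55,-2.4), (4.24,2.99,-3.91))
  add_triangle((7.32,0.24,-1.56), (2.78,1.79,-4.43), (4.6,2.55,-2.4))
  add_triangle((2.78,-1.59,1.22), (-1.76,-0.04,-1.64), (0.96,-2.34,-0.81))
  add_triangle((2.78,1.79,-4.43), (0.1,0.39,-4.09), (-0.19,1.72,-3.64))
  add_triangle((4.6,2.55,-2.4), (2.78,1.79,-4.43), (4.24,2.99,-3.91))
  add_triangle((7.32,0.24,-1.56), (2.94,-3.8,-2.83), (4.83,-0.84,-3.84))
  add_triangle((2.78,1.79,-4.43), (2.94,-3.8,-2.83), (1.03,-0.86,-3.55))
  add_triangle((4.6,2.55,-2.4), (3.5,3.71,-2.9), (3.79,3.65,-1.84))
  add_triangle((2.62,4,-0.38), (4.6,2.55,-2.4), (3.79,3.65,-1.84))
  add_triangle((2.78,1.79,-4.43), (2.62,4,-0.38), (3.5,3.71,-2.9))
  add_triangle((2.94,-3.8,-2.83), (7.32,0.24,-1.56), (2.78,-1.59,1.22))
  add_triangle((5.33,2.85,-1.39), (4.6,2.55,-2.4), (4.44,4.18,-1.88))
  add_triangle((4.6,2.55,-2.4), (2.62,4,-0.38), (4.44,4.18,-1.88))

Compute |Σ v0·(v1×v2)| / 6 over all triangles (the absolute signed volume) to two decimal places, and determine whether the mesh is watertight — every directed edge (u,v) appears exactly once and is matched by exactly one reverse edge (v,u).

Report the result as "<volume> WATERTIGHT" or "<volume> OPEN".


Per-triangle v0·(v1×v2)/6:
  t1: +3.8898
  t2: +3.0620
  t3: +1.5969
  t4: +0.8895
  t5: +2.1537
  t6: +1.5984
  t7: +5.5361
  t8: +2.2104
  t9: +1.9252
  t10: +1.7955
  t11: +1.3113
  t12: +7.5939
  t13: -1.7968
  t14: -2.9522
  t15: +6.7783
  t16: +10.4995
  t17: +3.6720
  t18: +6.6856
  t19: +1.7220
  t20: +1.7771
  t21: +8.2901
  t22: -0.1229
  t23: +2.7604
  t24: +1.1370
  t25: +10.6769
  t26: +6.3438
  t27: +1.4618
  t28: +0.9037
  t29: +0.3084
  t30: +13.1350
  t31: +1.8677
  t32: -0.4479
Σ = +106.2621 → |volume| = 106.26

Directed edges: 96 total, each appears once with its reverse present → watertight.

106.26 WATERTIGHT


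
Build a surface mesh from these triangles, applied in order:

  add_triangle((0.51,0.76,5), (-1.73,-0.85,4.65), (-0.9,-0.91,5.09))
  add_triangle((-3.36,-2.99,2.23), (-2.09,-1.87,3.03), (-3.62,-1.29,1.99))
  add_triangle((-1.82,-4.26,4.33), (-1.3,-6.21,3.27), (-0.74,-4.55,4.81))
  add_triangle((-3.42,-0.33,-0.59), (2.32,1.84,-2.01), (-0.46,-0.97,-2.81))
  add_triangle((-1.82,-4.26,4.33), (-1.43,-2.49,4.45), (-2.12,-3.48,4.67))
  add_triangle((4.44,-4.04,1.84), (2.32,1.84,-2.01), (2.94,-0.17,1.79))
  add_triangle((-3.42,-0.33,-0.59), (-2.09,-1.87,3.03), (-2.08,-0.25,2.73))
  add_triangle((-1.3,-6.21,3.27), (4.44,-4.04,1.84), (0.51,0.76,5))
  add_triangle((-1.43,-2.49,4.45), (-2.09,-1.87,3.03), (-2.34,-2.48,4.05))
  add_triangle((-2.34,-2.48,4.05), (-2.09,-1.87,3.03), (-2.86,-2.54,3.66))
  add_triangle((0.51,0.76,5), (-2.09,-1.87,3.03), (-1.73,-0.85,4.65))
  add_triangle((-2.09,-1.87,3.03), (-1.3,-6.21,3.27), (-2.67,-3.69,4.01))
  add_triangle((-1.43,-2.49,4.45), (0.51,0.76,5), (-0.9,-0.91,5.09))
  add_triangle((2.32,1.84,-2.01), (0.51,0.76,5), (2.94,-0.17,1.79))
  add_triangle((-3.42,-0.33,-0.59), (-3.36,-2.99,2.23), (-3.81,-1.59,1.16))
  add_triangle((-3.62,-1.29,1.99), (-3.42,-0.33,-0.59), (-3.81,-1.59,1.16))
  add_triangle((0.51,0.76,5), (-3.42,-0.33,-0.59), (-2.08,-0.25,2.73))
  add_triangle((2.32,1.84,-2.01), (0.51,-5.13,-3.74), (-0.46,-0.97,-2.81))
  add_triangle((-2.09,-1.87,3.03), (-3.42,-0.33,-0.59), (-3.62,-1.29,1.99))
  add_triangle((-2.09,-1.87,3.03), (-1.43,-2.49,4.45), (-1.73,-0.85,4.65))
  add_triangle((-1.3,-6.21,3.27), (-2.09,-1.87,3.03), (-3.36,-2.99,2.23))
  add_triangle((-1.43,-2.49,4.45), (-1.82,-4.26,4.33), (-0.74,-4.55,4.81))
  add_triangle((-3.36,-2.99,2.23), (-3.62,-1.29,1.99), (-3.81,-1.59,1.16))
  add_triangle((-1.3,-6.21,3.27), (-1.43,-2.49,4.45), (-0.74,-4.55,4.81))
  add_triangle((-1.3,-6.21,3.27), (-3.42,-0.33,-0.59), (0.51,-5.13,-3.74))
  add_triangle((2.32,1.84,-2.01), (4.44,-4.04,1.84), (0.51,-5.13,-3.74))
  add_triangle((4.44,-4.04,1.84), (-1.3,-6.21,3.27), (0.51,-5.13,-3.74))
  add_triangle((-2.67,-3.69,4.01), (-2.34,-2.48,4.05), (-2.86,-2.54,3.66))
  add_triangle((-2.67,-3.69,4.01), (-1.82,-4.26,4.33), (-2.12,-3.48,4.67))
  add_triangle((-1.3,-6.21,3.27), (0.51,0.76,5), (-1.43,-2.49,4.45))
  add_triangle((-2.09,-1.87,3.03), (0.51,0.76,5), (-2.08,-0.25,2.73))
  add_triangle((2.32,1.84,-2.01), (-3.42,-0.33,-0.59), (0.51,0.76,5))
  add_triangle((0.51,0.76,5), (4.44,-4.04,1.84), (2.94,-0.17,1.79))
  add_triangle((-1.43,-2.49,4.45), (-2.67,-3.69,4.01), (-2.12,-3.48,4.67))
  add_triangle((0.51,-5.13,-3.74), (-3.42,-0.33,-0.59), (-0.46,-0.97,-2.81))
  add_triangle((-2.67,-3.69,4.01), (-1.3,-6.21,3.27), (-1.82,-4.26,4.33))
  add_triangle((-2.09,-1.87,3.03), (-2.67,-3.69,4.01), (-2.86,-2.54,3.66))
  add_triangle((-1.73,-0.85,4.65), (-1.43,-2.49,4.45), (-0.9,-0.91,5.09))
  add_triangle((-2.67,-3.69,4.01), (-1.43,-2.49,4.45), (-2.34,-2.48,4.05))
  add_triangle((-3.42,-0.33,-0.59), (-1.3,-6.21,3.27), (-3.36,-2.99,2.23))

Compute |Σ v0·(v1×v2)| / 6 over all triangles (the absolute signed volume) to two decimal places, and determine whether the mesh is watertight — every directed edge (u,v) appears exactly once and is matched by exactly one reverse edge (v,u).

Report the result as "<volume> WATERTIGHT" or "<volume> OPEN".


189.32 WATERTIGHT

Per-triangle v0·(v1×v2)/6:
  t1: +1.2516
  t2: +1.7745
  t3: +2.7782
  t4: +3.7871
  t5: +0.5683
  t6: +7.1797
  t7: +2.8420
  t8: +29.6474
  t9: +0.0426
  t10: +0.0611
  t11: -1.1687
  t12: -0.3832
  t13: +1.1015
  t14: +5.8603
  t15: +0.8037
  t16: +0.8472
  t17: +1.3895
  t18: +6.0945
  t19: -0.6682
  t20: +1.4810
  t21: +4.6353
  t22: +1.6885
  t23: +1.0643
  t24: -2.9609
  t25: +23.5918
  t26: +21.8125
  t27: +34.7676
  t28: +0.5499
  t29: +0.7629
  t30: +6.2191
  t31: +3.2510
  t32: +5.5015
  t33: +8.3594
  t34: +0.2239
  t35: +6.0416
  t36: +2.1127
  t37: -0.2195
  t38: +1.2947
  t39: +0.8949
  t40: +4.4349
Σ = +189.3163 → |volume| = 189.32

Directed edges: 120 total, each appears once with its reverse present → watertight.


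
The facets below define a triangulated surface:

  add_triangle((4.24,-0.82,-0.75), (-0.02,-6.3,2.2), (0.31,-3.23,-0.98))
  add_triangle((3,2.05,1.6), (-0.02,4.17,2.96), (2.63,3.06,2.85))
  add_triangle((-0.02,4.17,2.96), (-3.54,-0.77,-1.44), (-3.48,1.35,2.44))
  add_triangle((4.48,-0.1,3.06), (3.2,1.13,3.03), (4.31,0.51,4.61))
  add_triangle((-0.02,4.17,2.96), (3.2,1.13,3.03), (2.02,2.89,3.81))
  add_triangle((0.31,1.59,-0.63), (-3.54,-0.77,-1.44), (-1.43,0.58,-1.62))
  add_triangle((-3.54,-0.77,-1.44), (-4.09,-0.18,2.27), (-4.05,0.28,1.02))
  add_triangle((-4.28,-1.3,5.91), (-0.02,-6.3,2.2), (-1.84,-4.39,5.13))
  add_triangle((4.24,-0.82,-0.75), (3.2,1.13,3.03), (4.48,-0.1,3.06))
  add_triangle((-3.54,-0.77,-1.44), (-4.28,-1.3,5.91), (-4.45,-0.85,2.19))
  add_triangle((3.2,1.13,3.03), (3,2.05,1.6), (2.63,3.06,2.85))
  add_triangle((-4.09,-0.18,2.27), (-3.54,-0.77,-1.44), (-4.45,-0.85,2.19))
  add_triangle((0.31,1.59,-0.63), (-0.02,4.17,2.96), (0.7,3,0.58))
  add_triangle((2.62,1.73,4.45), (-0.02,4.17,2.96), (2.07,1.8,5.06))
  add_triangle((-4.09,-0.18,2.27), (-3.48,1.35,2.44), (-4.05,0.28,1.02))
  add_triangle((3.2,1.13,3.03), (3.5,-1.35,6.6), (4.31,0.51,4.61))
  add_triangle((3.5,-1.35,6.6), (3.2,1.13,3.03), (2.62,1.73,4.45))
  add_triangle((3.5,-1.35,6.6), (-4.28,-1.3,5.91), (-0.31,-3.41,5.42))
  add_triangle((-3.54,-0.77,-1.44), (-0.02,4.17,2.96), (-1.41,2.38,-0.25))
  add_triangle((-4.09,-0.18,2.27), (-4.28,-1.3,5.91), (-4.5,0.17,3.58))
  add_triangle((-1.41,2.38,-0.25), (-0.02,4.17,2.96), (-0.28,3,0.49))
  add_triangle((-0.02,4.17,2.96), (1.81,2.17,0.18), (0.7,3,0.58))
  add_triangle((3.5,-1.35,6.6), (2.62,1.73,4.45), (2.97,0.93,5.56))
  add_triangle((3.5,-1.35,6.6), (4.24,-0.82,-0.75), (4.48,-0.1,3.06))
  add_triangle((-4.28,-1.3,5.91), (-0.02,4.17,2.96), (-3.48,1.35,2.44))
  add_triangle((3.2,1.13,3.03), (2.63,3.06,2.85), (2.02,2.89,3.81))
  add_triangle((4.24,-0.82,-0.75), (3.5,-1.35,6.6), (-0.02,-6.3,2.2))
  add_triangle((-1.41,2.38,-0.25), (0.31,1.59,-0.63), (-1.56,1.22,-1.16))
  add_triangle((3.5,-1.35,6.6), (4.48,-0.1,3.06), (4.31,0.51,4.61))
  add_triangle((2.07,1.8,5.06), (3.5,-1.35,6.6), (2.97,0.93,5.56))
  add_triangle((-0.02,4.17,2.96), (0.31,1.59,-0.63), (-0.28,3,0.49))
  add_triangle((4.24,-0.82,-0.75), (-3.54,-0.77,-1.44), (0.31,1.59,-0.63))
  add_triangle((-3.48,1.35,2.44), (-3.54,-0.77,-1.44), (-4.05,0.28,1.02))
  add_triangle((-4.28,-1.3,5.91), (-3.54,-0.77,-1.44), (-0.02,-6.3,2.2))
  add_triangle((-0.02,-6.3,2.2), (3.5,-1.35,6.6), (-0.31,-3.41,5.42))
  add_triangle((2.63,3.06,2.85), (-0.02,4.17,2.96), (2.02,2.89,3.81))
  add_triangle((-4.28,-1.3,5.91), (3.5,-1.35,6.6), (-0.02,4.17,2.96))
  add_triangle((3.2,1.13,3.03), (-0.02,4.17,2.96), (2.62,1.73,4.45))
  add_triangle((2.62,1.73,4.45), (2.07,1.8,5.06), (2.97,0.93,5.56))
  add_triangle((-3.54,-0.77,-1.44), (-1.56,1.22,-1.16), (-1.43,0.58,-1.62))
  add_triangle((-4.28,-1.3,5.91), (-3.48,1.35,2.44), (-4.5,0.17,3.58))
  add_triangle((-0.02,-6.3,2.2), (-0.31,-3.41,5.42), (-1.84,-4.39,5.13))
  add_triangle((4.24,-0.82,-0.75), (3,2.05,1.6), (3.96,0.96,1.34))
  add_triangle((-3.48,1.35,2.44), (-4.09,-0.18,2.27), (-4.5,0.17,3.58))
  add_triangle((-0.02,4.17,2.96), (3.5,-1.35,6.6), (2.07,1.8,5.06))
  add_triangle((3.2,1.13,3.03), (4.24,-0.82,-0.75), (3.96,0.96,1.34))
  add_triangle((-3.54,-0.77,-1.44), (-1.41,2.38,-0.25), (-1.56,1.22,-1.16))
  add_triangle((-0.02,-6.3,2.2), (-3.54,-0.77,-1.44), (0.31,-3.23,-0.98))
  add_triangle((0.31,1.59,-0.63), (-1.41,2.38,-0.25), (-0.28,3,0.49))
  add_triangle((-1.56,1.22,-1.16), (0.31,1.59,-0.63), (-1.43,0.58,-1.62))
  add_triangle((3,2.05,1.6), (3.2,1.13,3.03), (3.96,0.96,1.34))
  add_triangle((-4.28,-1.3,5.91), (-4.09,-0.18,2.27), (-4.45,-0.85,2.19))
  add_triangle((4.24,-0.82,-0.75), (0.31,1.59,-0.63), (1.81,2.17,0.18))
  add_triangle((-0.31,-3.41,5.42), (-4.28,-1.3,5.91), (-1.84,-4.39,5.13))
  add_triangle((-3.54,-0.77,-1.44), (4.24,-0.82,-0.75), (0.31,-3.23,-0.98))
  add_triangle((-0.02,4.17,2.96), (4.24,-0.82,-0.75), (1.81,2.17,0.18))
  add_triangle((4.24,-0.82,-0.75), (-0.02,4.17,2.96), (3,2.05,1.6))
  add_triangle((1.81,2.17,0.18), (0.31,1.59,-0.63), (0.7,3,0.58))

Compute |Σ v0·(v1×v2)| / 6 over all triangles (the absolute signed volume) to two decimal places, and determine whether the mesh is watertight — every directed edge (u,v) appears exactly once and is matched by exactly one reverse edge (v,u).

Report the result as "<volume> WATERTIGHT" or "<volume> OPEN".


Per-triangle v0·(v1×v2)/6:
  t1: +9.0418
  t2: +1.1519
  t3: +5.8061
  t4: +1.1125
  t5: -0.7685
  t6: -0.5352
  t7: +1.5776
  t8: +5.6880
  t9: +2.8135
  t10: +1.4034
  t11: +1.6002
  t12: +1.4011
  t13: +0.5311
  t14: +2.2544
  t15: +1.4169
  t16: +1.0439
  t17: +4.1263
  t18: +18.4496
  t19: +3.9081
  t20: +1.7070
  t21: +1.2356
  t22: +1.2850
  t23: +0.5291
  t24: +5.7424
  t25: +12.0811
  t26: +1.7390
  t27: +31.1144
  t28: +0.6662
  t29: +3.4876
  t30: +1.4618
  t31: +0.6866
  t32: +3.0003
  t33: +0.6750
  t34: +27.9384
  t35: +17.4866
  t36: +2.2741
  t37: +39.1056
  t38: +3.1082
  t39: +0.7928
  t40: +0.6790
  t41: +1.9292
  t42: +6.9790
  t43: +1.1940
  t44: +0.9815
  t45: +1.7356
  t46: +1.8640
  t47: +1.1305
  t48: +8.4044
  t49: +0.6748
  t50: +0.3857
  t51: +1.5631
  t52: +1.7881
  t53: +1.6074
  t54: +7.5179
  t55: +3.6776
  t56: +3.7924
  t57: +0.7777
  t58: +0.6183
Σ = +265.4398 → |volume| = 265.44

Directed edges: 174 total, each appears once with its reverse present → watertight.

265.44 WATERTIGHT
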